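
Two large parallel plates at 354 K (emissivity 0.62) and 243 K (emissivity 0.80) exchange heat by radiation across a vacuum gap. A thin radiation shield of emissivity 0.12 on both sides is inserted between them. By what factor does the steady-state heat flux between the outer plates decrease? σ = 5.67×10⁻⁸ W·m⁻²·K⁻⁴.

factor ≈ 9.41

Without shield: q₀ = σΔ(T⁴)/(1/ε₁+1/ε₂−1) with denominator 1.863.
With shield the two gaps are in series; the resistances add: (1/ε₁+1/ε_s−1)+(1/ε_s+1/ε₂−1) = 8.946+8.583 = 17.53.
Heat-flux ratio q₀/q = 17.53/1.863.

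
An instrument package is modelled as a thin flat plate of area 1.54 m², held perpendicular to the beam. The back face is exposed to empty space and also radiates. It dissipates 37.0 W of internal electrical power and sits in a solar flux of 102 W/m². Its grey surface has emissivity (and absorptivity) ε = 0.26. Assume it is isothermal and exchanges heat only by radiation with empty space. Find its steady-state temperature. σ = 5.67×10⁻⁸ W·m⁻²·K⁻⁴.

T ≈ 203 K

At steady state, absorbed solar power + internal power = radiated power.
Absorbed: α·S·A_cross = 0.26·102·1.540 = 40.84 W (cross-section A).
Total input = 40.84 + 37.0 = 77.84 W.
Radiated: εσ·A_surf·T⁴ with A_surf = 2A = 3.080 m².
T⁴ = 77.84/(0.26·5.67×10⁻⁸·3.080) = 1.714×10⁹ K⁴.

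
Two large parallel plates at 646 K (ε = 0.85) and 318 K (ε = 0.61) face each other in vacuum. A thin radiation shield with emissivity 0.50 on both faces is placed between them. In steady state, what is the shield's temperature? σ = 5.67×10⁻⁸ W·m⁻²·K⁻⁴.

T_s ≈ 562 K

In steady state the net flux on the hot side equals that on the cold side.
σ(T₁⁴−T_s⁴)/D₁ = σ(T_s⁴−T₂⁴)/D₂, with D₁ = 1/ε₁+1/ε_s−1 = 2.176, D₂ = 1/ε_s+1/ε₂−1 = 2.639.
Solve for T_s⁴: T_s⁴ = (D₂·T₁⁴ + D₁·T₂⁴)/(D₁+D₂) = 1.001×10¹¹ K⁴.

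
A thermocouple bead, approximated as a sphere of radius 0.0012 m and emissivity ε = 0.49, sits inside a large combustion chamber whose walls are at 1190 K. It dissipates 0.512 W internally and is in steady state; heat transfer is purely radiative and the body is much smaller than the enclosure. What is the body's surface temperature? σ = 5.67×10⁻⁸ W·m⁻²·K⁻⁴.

T ≈ 1320 K

For a small grey body in a large enclosure, net radiated power = εσA(T⁴ − T_w⁴).
Steady state: P = εσA(T⁴ − T_w⁴) with A = 4πr² = 1.810×10⁻⁵ m².
T⁴ = P/(εσA) + T_w⁴ = 0.512/(0.49·5.67×10⁻⁸·1.810×10⁻⁵) + (1190)⁴
    = 1.018×10¹² + 2.005×10¹² = 3.024×10¹² K⁴.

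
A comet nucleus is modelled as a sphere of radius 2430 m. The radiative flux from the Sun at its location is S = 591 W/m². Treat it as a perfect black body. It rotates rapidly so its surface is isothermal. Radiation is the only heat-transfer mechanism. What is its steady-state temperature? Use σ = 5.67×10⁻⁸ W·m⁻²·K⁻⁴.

T ≈ 226 K

At equilibrium, absorbed power = emitted power.
Absorbing cross-section = πr² = 1.855×10⁷ m²; emitting surface = 4πr² = 7.420×10⁷ m² (ratio 4).
S·A_cross = εσ·A_surf·T⁴  ⇒  T⁴ = S/(4σ).
T⁴ = 1.00·591/(4·5.67×10⁻⁸) = 2.606×10⁹ K⁴.
T = (2.606×10⁹)^(1/4).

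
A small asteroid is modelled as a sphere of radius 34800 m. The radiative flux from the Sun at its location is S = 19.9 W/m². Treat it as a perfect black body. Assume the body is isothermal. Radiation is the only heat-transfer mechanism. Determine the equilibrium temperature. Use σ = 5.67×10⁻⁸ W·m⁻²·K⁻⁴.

T ≈ 96.8 K

At equilibrium, absorbed power = emitted power.
Absorbing cross-section = πr² = 3.805×10⁹ m²; emitting surface = 4πr² = 1.522×10¹⁰ m² (ratio 4).
S·A_cross = εσ·A_surf·T⁴  ⇒  T⁴ = S/(4σ).
T⁴ = 1.00·19.9/(4·5.67×10⁻⁸) = 8.774×10⁷ K⁴.
T = (8.774×10⁷)^(1/4).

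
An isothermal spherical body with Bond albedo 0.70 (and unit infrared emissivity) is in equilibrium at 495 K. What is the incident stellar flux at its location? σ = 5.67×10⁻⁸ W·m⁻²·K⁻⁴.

(1−a)S·πr² = σ·4πr²·T⁴ ⇒ S = 4σT⁴/(1−a).
S = 4·5.67×10⁻⁸·6.004×10¹⁰/0.300.

S ≈ 45400 W/m²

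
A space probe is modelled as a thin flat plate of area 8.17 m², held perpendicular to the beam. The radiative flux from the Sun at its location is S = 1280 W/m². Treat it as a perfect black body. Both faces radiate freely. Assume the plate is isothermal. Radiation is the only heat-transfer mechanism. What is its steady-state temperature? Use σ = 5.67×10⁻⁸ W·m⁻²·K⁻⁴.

At equilibrium, absorbed power = emitted power.
Absorbing cross-section = A = 8.170 m²; emitting surface = 2A = 16.34 m² (ratio 2).
S·A_cross = εσ·A_surf·T⁴  ⇒  T⁴ = S/(2σ).
T⁴ = 1.00·1280/(2·5.67×10⁻⁸) = 1.129×10¹⁰ K⁴.
T = (1.129×10¹⁰)^(1/4).

T ≈ 326 K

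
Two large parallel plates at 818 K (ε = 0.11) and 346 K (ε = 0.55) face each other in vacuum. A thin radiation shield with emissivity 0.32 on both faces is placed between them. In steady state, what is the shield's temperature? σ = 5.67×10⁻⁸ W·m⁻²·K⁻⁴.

T_s ≈ 597 K

In steady state the net flux on the hot side equals that on the cold side.
σ(T₁⁴−T_s⁴)/D₁ = σ(T_s⁴−T₂⁴)/D₂, with D₁ = 1/ε₁+1/ε_s−1 = 11.22, D₂ = 1/ε_s+1/ε₂−1 = 3.943.
Solve for T_s⁴: T_s⁴ = (D₂·T₁⁴ + D₁·T₂⁴)/(D₁+D₂) = 1.271×10¹¹ K⁴.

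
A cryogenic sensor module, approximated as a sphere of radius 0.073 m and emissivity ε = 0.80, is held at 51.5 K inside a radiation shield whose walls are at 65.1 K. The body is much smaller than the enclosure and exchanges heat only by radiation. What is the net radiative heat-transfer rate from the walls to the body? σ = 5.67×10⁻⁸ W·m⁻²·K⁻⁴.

P_net ≈ 0.0332 W

For a small grey body in a large enclosure: P_net = εσA(T_body⁴ − T_wall⁴).
A = 4πr² = 0.06697 m²; T_body⁴ − T_wall⁴ = 7.034×10⁶ − 1.796×10⁷ = -1.093×10⁷ K⁴.
|P_net| = 0.80·5.67×10⁻⁸·0.06697·1.093×10⁷.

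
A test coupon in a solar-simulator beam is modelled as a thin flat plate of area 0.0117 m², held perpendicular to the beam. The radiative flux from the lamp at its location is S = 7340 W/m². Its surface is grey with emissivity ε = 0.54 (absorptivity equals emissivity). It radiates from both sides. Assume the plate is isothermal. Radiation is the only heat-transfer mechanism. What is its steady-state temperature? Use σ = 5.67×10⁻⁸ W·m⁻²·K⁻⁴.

At equilibrium, absorbed power = emitted power.
Absorbing cross-section = A = 0.01170 m²; emitting surface = 2A = 0.02340 m² (ratio 2).
εS·A_cross = εσ·A_surf·T⁴  ⇒  T⁴ = S/(2σ)   (ε cancels).
T⁴ = 7340/(2·5.67×10⁻⁸) = 6.473×10¹⁰ K⁴.
T = (6.473×10¹⁰)^(1/4).

T ≈ 504 K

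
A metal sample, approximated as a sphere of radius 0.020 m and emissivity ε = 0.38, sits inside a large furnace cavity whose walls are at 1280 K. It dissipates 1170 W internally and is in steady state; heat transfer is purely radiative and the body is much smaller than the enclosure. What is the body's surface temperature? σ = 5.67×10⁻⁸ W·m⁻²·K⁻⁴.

For a small grey body in a large enclosure, net radiated power = εσA(T⁴ − T_w⁴).
Steady state: P = εσA(T⁴ − T_w⁴) with A = 4πr² = 0.005027 m².
T⁴ = P/(εσA) + T_w⁴ = 1170/(0.38·5.67×10⁻⁸·0.005027) + (1280)⁴
    = 1.080×10¹³ + 2.684×10¹² = 1.349×10¹³ K⁴.

T ≈ 1920 K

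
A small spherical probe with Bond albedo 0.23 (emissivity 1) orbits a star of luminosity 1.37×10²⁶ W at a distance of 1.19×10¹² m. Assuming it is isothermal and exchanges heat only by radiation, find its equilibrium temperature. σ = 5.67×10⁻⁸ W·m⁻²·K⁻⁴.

First find the stellar flux at distance d: S = L/(4πd²) = 1.37×10²⁶/(4π·(1.19×10¹²)²) = 7.699 W/m².
For an isothermal sphere, absorbed (1−a)S·πr² = emitted σ·4πr²·T⁴, so T⁴ = (1−a)S/(4σ).
T⁴ = 0.770·7.699/(4·5.67×10⁻⁸) = 2.614×10⁷ K⁴.

T ≈ 71.5 K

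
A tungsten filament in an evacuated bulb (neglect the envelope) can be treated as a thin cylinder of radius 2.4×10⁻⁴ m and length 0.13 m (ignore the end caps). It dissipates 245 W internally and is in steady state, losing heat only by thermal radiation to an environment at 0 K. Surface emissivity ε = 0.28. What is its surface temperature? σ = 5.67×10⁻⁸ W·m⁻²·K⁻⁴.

T ≈ 2980 K

Steady state: internal power = radiated power, P = εσA T⁴.
Radiating area A = 2πrL = 1.960×10⁻⁴ m².
T⁴ = P/(εσA) = 245/(0.28·5.67×10⁻⁸·1.960×10⁻⁴) = 7.872×10¹³ K⁴.
T = (7.872×10¹³)^(1/4).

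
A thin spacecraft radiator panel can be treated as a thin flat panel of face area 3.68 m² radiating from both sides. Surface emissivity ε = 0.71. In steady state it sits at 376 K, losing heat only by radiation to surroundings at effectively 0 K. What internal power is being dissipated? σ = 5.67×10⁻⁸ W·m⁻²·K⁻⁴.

Steady state: P = εσA T⁴.
A = 2·3.68 = 7.360 m²; T⁴ = (376)⁴ = 1.999×10¹⁰ K⁴.
P = 0.71 × 5.67×10⁻⁸ × 7.360 × 1.999×10¹⁰.

P ≈ 5920 W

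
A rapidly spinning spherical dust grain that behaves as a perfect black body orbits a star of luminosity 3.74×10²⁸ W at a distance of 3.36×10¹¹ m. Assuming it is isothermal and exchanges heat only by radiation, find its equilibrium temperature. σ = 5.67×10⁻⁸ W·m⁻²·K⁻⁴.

T ≈ 584 K

First find the stellar flux at distance d: S = L/(4πd²) = 3.74×10²⁸/(4π·(3.36×10¹¹)²) = 26360 W/m².
For an isothermal sphere, absorbed (1−a)S·πr² = emitted σ·4πr²·T⁴, so T⁴ = (1−a)S/(4σ).
T⁴ = 1.00·26360/(4·5.67×10⁻⁸) = 1.162×10¹¹ K⁴.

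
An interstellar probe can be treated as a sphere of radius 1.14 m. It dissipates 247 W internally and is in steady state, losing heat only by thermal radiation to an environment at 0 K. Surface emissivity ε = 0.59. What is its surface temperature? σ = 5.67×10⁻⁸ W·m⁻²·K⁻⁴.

T ≈ 146 K

Steady state: internal power = radiated power, P = εσA T⁴.
Radiating area A = 4πr² = 16.33 m².
T⁴ = P/(εσA) = 247/(0.59·5.67×10⁻⁸·16.33) = 4.521×10⁸ K⁴.
T = (4.521×10⁸)^(1/4).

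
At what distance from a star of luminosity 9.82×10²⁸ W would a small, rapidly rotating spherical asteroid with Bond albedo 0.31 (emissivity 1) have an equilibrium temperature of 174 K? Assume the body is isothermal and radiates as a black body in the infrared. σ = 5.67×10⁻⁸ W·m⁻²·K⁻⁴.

For an isothermal black-emitting sphere, (1−a)S·πr² = σ·4πr²·T⁴ ⇒ S = 4σT⁴/(1−a).
S = 4·5.67×10⁻⁸·(174)⁴/0.690 = 301.3 W/m².
Flux falls as S = L/(4πd²), so d = √(L/(4πS)) = √(9.82×10²⁸/(4π·301.3)).

d ≈ 5.09×10¹² m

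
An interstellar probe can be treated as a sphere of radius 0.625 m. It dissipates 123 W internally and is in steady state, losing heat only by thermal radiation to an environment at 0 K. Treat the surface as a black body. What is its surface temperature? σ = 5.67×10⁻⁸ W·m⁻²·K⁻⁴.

Steady state: internal power = radiated power, P = εσA T⁴.
Radiating area A = 4πr² = 4.909 m².
T⁴ = P/(εσA) = 123/(1.0·5.67×10⁻⁸·4.909) = 4.419×10⁸ K⁴.
T = (4.419×10⁸)^(1/4).

T ≈ 145 K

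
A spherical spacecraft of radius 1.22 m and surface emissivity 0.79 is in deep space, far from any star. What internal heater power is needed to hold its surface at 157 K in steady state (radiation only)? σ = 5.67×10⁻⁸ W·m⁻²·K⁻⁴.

P ≈ 509 W

P = εσ·4πr²·T⁴.
4πr² = 18.70 m²; T⁴ = 6.076×10⁸ K⁴.
P = 0.79·5.67×10⁻⁸·18.70·6.076×10⁸.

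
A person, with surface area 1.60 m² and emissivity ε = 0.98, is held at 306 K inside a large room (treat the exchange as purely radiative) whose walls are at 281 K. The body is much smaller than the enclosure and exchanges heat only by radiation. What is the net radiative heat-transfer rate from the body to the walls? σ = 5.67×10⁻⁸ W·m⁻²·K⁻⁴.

P_net ≈ 225 W

For a small grey body in a large enclosure: P_net = εσA(T_body⁴ − T_wall⁴).
A = 1.60 m²; T_body⁴ − T_wall⁴ = 8.768×10⁹ − 6.235×10⁹ = 2.533×10⁹ K⁴.
|P_net| = 0.98·5.67×10⁻⁸·1.600·2.533×10⁹.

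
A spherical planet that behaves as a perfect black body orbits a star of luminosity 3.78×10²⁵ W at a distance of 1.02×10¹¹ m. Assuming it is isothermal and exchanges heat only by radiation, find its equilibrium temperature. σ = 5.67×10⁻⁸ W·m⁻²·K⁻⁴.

First find the stellar flux at distance d: S = L/(4πd²) = 3.78×10²⁵/(4π·(1.02×10¹¹)²) = 289.1 W/m².
For an isothermal sphere, absorbed (1−a)S·πr² = emitted σ·4πr²·T⁴, so T⁴ = (1−a)S/(4σ).
T⁴ = 1.00·289.1/(4·5.67×10⁻⁸) = 1.275×10⁹ K⁴.

T ≈ 189 K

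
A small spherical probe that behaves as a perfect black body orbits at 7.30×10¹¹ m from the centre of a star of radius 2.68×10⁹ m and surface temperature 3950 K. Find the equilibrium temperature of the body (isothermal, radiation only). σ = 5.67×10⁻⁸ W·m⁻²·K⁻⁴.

T ≈ 169 K

The star's surface emits σT_*⁴; at distance d the flux is S = σT_*⁴(R_*/d)².
S = 5.67×10⁻⁸·(3950)⁴·(2.68×10⁹/7.30×10¹¹)² = 186.0 W/m².
For an isothermal sphere T⁴ = (1−a)S/(4σ) = 8.203×10⁸ K⁴.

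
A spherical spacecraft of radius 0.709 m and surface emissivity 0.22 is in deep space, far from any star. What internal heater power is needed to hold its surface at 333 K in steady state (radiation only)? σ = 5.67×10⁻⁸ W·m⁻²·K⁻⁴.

P = εσ·4πr²·T⁴.
4πr² = 6.317 m²; T⁴ = 1.230×10¹⁰ K⁴.
P = 0.22·5.67×10⁻⁸·6.317·1.230×10¹⁰.

P ≈ 969 W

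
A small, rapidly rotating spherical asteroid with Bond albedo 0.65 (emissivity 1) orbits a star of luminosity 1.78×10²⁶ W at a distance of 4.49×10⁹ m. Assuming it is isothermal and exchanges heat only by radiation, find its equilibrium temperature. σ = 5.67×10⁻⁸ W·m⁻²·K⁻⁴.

First find the stellar flux at distance d: S = L/(4πd²) = 1.78×10²⁶/(4π·(4.49×10⁹)²) = 7.026×10⁵ W/m².
For an isothermal sphere, absorbed (1−a)S·πr² = emitted σ·4πr²·T⁴, so T⁴ = (1−a)S/(4σ).
T⁴ = 0.350·7.026×10⁵/(4·5.67×10⁻⁸) = 1.084×10¹² K⁴.

T ≈ 1020 K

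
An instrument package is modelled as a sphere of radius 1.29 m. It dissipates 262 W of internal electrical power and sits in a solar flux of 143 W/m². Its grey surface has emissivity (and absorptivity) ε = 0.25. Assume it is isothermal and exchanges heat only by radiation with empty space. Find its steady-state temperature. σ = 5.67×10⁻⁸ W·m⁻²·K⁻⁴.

T ≈ 197 K

At steady state, absorbed solar power + internal power = radiated power.
Absorbed: α·S·A_cross = 0.25·143·5.228 = 186.9 W (cross-section πr²).
Total input = 186.9 + 262 = 448.9 W.
Radiated: εσ·A_surf·T⁴ with A_surf = 4πr² = 20.91 m².
T⁴ = 448.9/(0.25·5.67×10⁻⁸·20.91) = 1.514×10⁹ K⁴.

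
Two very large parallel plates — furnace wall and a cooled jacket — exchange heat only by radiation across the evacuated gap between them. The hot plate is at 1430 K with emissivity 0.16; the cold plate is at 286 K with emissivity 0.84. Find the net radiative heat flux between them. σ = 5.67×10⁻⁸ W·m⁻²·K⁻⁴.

q ≈ 36800 W/m²

For two infinite grey parallel plates, q = σ(T₁⁴ − T₂⁴)/(1/ε₁ + 1/ε₂ − 1).
T₁⁴ − T₂⁴ = 4.182×10¹² − 6.691×10⁹ = 4.175×10¹² K⁴.
1/ε₁ + 1/ε₂ − 1 = 6.250 + 1.190 − 1 = 6.440.
q = 5.67×10⁻⁸ × 4.175×10¹² / 6.440.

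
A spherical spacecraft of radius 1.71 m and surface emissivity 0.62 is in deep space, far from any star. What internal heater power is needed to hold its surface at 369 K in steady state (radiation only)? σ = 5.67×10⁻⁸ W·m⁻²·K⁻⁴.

P ≈ 23900 W

P = εσ·4πr²·T⁴.
4πr² = 36.75 m²; T⁴ = 1.854×10¹⁰ K⁴.
P = 0.62·5.67×10⁻⁸·36.75·1.854×10¹⁰.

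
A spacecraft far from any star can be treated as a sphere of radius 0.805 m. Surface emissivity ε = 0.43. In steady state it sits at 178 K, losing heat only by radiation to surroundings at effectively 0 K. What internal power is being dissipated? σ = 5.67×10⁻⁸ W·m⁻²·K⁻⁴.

P ≈ 199 W

Steady state: P = εσA T⁴.
A = 4πr² = 8.143 m²; T⁴ = (178)⁴ = 1.004×10⁹ K⁴.
P = 0.43 × 5.67×10⁻⁸ × 8.143 × 1.004×10⁹.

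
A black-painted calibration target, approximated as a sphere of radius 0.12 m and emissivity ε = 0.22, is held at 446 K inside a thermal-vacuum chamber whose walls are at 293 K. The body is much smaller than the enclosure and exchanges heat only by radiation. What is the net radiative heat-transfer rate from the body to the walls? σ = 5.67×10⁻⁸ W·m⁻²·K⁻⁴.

For a small grey body in a large enclosure: P_net = εσA(T_body⁴ − T_wall⁴).
A = 4πr² = 0.1810 m²; T_body⁴ − T_wall⁴ = 3.957×10¹⁰ − 7.370×10⁹ = 3.220×10¹⁰ K⁴.
|P_net| = 0.22·5.67×10⁻⁸·0.1810·3.220×10¹⁰.

P_net ≈ 72.7 W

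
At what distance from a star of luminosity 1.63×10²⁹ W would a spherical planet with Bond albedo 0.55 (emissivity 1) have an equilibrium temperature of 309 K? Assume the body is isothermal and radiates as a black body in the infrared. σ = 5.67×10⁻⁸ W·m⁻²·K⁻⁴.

For an isothermal black-emitting sphere, (1−a)S·πr² = σ·4πr²·T⁴ ⇒ S = 4σT⁴/(1−a).
S = 4·5.67×10⁻⁸·(309)⁴/0.450 = 4595 W/m².
Flux falls as S = L/(4πd²), so d = √(L/(4πS)) = √(1.63×10²⁹/(4π·4595)).

d ≈ 1.68×10¹² m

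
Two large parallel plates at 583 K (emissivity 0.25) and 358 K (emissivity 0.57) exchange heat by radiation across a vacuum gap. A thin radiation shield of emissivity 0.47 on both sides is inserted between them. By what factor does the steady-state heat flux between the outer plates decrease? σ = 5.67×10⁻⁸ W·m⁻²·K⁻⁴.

Without shield: q₀ = σΔ(T⁴)/(1/ε₁+1/ε₂−1) with denominator 4.754.
With shield the two gaps are in series; the resistances add: (1/ε₁+1/ε_s−1)+(1/ε_s+1/ε₂−1) = 5.128+2.882 = 8.010.
Heat-flux ratio q₀/q = 8.010/4.754.

factor ≈ 1.68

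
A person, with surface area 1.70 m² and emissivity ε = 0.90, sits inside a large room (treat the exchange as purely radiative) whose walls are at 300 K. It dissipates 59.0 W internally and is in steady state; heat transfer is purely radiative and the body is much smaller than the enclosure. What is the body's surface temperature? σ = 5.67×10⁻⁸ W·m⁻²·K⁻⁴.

T ≈ 306 K

For a small grey body in a large enclosure, net radiated power = εσA(T⁴ − T_w⁴).
Steady state: P = εσA(T⁴ − T_w⁴) with A = 1.70 m².
T⁴ = P/(εσA) + T_w⁴ = 59.0/(0.90·5.67×10⁻⁸·1.700) + (300)⁴
    = 6.801×10⁸ + 8.100×10⁹ = 8.780×10⁹ K⁴.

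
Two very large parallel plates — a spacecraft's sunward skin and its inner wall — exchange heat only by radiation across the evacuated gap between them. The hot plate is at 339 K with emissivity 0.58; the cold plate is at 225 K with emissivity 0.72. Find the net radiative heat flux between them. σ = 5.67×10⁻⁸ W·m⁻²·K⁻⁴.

For two infinite grey parallel plates, q = σ(T₁⁴ − T₂⁴)/(1/ε₁ + 1/ε₂ − 1).
T₁⁴ − T₂⁴ = 1.321×10¹⁰ − 2.563×10⁹ = 1.064×10¹⁰ K⁴.
1/ε₁ + 1/ε₂ − 1 = 1.724 + 1.389 − 1 = 2.113.
q = 5.67×10⁻⁸ × 1.064×10¹⁰ / 2.113.

q ≈ 286 W/m²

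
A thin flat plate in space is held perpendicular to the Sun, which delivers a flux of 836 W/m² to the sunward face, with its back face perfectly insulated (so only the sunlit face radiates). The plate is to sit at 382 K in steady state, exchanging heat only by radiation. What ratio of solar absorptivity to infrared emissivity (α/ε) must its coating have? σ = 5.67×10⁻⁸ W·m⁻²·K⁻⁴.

Balance: αS·A = εσ·1A·T⁴ ⇒ α/ε = σT⁴/S.
α/ε = 5.67×10⁻⁸·(382)⁴/836 = 5.67×10⁻⁸·2.129×10¹⁰/836.

α/ε ≈ 1.44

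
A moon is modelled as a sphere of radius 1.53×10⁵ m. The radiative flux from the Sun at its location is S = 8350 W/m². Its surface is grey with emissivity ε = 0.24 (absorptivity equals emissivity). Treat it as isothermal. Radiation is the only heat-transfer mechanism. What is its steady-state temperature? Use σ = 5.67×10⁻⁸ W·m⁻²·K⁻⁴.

At equilibrium, absorbed power = emitted power.
Absorbing cross-section = πr² = 7.354×10¹⁰ m²; emitting surface = 4πr² = 2.942×10¹¹ m² (ratio 4).
εS·A_cross = εσ·A_surf·T⁴  ⇒  T⁴ = S/(4σ)   (ε cancels).
T⁴ = 8350/(4·5.67×10⁻⁸) = 3.682×10¹⁰ K⁴.
T = (3.682×10¹⁰)^(1/4).

T ≈ 438 K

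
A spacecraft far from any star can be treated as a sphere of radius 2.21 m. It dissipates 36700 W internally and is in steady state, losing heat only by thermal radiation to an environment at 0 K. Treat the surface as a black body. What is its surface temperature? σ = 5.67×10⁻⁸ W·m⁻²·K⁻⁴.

T ≈ 320 K

Steady state: internal power = radiated power, P = εσA T⁴.
Radiating area A = 4πr² = 61.38 m².
T⁴ = P/(εσA) = 36700/(1.0·5.67×10⁻⁸·61.38) = 1.055×10¹⁰ K⁴.
T = (1.055×10¹⁰)^(1/4).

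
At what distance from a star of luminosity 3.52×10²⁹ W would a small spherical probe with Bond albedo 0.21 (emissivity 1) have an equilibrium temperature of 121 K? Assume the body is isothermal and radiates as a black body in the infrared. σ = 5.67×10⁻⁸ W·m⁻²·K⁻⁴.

For an isothermal black-emitting sphere, (1−a)S·πr² = σ·4πr²·T⁴ ⇒ S = 4σT⁴/(1−a).
S = 4·5.67×10⁻⁸·(121)⁴/0.790 = 61.54 W/m².
Flux falls as S = L/(4πd²), so d = √(L/(4πS)) = √(3.52×10²⁹/(4π·61.54)).

d ≈ 2.13×10¹³ m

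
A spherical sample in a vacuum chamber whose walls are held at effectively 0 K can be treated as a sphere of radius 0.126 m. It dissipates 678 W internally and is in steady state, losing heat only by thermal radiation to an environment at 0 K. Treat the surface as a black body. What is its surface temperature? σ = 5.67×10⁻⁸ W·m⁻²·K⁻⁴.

Steady state: internal power = radiated power, P = εσA T⁴.
Radiating area A = 4πr² = 0.1995 m².
T⁴ = P/(εσA) = 678/(1.0·5.67×10⁻⁸·0.1995) = 5.994×10¹⁰ K⁴.
T = (5.994×10¹⁰)^(1/4).

T ≈ 495 K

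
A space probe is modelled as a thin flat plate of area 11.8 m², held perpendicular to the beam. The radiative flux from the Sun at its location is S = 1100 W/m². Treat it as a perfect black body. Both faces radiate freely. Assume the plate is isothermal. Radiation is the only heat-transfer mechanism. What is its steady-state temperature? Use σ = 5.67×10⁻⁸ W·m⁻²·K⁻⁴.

At equilibrium, absorbed power = emitted power.
Absorbing cross-section = A = 11.80 m²; emitting surface = 2A = 23.60 m² (ratio 2).
S·A_cross = εσ·A_surf·T⁴  ⇒  T⁴ = S/(2σ).
T⁴ = 1.00·1100/(2·5.67×10⁻⁸) = 9.700×10⁹ K⁴.
T = (9.700×10⁹)^(1/4).

T ≈ 314 K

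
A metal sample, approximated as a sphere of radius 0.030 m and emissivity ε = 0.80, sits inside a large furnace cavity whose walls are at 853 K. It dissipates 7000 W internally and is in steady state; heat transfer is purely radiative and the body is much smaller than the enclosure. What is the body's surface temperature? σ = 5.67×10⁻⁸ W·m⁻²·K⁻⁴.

For a small grey body in a large enclosure, net radiated power = εσA(T⁴ − T_w⁴).
Steady state: P = εσA(T⁴ − T_w⁴) with A = 4πr² = 0.01131 m².
T⁴ = P/(εσA) + T_w⁴ = 7000/(0.80·5.67×10⁻⁸·0.01131) + (853)⁴
    = 1.364×10¹³ + 5.294×10¹¹ = 1.417×10¹³ K⁴.

T ≈ 1940 K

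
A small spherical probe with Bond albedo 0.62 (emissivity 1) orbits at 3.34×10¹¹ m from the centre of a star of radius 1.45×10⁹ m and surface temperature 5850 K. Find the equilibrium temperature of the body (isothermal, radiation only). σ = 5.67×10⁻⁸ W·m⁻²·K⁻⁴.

T ≈ 214 K

The star's surface emits σT_*⁴; at distance d the flux is S = σT_*⁴(R_*/d)².
S = 5.67×10⁻⁸·(5850)⁴·(1.45×10⁹/3.34×10¹¹)² = 1252 W/m².
For an isothermal sphere T⁴ = (1−a)S/(4σ) = 2.097×10⁹ K⁴.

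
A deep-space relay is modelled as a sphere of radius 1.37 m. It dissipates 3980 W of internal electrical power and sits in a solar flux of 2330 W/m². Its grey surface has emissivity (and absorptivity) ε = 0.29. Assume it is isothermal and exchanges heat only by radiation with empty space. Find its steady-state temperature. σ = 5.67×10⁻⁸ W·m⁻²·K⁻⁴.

At steady state, absorbed solar power + internal power = radiated power.
Absorbed: α·S·A_cross = 0.29·2330·5.896 = 3984 W (cross-section πr²).
Total input = 3984 + 3980 = 7964 W.
Radiated: εσ·A_surf·T⁴ with A_surf = 4πr² = 23.59 m².
T⁴ = 7964/(0.29·5.67×10⁻⁸·23.59) = 2.054×10¹⁰ K⁴.

T ≈ 379 K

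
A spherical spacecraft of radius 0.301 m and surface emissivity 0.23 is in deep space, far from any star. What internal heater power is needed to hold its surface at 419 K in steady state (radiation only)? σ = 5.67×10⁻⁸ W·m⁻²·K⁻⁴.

P ≈ 458 W

P = εσ·4πr²·T⁴.
4πr² = 1.139 m²; T⁴ = 3.082×10¹⁰ K⁴.
P = 0.23·5.67×10⁻⁸·1.139·3.082×10¹⁰.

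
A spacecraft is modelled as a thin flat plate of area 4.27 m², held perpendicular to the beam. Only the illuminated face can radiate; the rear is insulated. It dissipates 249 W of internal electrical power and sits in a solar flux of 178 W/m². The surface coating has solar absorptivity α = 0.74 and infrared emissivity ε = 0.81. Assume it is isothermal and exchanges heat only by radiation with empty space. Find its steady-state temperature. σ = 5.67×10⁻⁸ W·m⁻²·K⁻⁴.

T ≈ 254 K

At steady state, absorbed solar power + internal power = radiated power.
Absorbed: α·S·A_cross = 0.74·178·4.270 = 562.4 W (cross-section A).
Total input = 562.4 + 249 = 811.4 W.
Radiated: εσ·A_surf·T⁴ with A_surf = A = 4.270 m².
T⁴ = 811.4/(0.81·5.67×10⁻⁸·4.270) = 4.138×10⁹ K⁴.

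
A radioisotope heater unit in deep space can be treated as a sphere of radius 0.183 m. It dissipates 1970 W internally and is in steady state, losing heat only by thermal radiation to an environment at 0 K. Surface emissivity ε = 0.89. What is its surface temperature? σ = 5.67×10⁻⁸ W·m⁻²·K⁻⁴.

T ≈ 552 K

Steady state: internal power = radiated power, P = εσA T⁴.
Radiating area A = 4πr² = 0.4208 m².
T⁴ = P/(εσA) = 1970/(0.89·5.67×10⁻⁸·0.4208) = 9.276×10¹⁰ K⁴.
T = (9.276×10¹⁰)^(1/4).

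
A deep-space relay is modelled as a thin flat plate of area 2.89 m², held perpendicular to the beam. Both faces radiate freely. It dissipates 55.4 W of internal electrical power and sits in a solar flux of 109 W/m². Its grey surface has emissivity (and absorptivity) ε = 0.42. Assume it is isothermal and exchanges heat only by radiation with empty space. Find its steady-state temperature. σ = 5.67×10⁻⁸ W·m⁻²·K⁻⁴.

T ≈ 192 K

At steady state, absorbed solar power + internal power = radiated power.
Absorbed: α·S·A_cross = 0.42·109·2.890 = 132.3 W (cross-section A).
Total input = 132.3 + 55.4 = 187.7 W.
Radiated: εσ·A_surf·T⁴ with A_surf = 2A = 5.780 m².
T⁴ = 187.7/(0.42·5.67×10⁻⁸·5.780) = 1.364×10⁹ K⁴.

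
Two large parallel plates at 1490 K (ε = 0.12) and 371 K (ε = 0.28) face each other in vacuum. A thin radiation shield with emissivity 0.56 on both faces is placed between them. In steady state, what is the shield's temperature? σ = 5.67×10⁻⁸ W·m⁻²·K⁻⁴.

T_s ≈ 1130 K

In steady state the net flux on the hot side equals that on the cold side.
σ(T₁⁴−T_s⁴)/D₁ = σ(T_s⁴−T₂⁴)/D₂, with D₁ = 1/ε₁+1/ε_s−1 = 9.119, D₂ = 1/ε_s+1/ε₂−1 = 4.357.
Solve for T_s⁴: T_s⁴ = (D₂·T₁⁴ + D₁·T₂⁴)/(D₁+D₂) = 1.606×10¹² K⁴.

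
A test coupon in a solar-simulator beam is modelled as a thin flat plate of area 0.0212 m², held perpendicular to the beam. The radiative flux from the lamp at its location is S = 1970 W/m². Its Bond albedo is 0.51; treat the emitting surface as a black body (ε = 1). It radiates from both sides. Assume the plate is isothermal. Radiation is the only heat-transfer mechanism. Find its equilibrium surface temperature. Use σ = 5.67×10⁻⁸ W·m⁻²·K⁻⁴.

T ≈ 304 K

At equilibrium, absorbed power = emitted power.
Absorbing cross-section = A = 0.02120 m²; emitting surface = 2A = 0.04240 m² (ratio 2).
(1−a)S·A_cross = εσ·A_surf·T⁴  ⇒  T⁴ = (1−a)S/(2σ).
T⁴ = 0.490·1970/(2·5.67×10⁻⁸) = 8.512×10⁹ K⁴.
T = (8.512×10⁹)^(1/4).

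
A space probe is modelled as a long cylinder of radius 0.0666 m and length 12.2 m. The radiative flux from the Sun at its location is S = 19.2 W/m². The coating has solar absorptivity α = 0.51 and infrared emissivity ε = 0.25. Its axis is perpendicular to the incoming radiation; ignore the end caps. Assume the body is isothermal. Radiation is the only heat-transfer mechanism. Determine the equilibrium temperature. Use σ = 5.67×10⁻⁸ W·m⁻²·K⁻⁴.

T ≈ 122 K

At equilibrium, absorbed power = emitted power.
Absorbing cross-section = 2rL = 1.625 m²; emitting surface = 2πrL = 5.105 m² (ratio π).
αS·A_cross = εσ·A_surf·T⁴  ⇒  T⁴ = αS/(ε·πσ).
T⁴ = 0.510·19.2/(0.25·π·5.67×10⁻⁸) = 2.199×10⁸ K⁴.
T = (2.199×10⁸)^(1/4).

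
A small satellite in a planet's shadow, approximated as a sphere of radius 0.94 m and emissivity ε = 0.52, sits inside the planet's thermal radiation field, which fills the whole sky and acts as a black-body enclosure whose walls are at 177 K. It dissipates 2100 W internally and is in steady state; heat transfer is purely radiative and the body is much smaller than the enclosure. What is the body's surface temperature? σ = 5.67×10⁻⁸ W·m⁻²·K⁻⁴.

T ≈ 293 K

For a small grey body in a large enclosure, net radiated power = εσA(T⁴ − T_w⁴).
Steady state: P = εσA(T⁴ − T_w⁴) with A = 4πr² = 11.10 m².
T⁴ = P/(εσA) + T_w⁴ = 2100/(0.52·5.67×10⁻⁸·11.10) + (177)⁴
    = 6.415×10⁹ + 9.815×10⁸ = 7.396×10⁹ K⁴.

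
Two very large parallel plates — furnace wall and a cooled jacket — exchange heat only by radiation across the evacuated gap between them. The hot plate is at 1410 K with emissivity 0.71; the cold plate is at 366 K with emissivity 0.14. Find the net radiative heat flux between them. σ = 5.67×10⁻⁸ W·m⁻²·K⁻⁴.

For two infinite grey parallel plates, q = σ(T₁⁴ − T₂⁴)/(1/ε₁ + 1/ε₂ − 1).
T₁⁴ − T₂⁴ = 3.953×10¹² − 1.794×10¹⁰ = 3.935×10¹² K⁴.
1/ε₁ + 1/ε₂ − 1 = 1.408 + 7.143 − 1 = 7.551.
q = 5.67×10⁻⁸ × 3.935×10¹² / 7.551.

q ≈ 29500 W/m²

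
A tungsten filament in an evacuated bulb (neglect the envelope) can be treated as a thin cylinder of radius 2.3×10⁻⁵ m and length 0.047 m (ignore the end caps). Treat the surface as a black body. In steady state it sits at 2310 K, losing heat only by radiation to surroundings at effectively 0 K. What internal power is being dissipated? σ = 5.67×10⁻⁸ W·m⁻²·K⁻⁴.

Steady state: P = εσA T⁴.
A = 2πrL = 6.792×10⁻⁶ m²; T⁴ = (2310)⁴ = 2.847×10¹³ K⁴.
P = 1.0 × 5.67×10⁻⁸ × 6.792×10⁻⁶ × 2.847×10¹³.

P ≈ 11.0 W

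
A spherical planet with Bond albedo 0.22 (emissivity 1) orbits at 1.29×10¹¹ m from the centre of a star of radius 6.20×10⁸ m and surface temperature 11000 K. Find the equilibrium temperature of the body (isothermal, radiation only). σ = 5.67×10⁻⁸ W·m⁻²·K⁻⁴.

The star's surface emits σT_*⁴; at distance d the flux is S = σT_*⁴(R_*/d)².
S = 5.67×10⁻⁸·(11000)⁴·(6.20×10⁸/1.29×10¹¹)² = 19180 W/m².
For an isothermal sphere T⁴ = (1−a)S/(4σ) = 6.595×10¹⁰ K⁴.

T ≈ 507 K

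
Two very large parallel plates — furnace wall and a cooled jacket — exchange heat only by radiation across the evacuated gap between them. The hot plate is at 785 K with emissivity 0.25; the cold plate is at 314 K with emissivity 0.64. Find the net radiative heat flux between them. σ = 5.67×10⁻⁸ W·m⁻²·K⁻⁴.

q ≈ 4600 W/m²

For two infinite grey parallel plates, q = σ(T₁⁴ − T₂⁴)/(1/ε₁ + 1/ε₂ − 1).
T₁⁴ − T₂⁴ = 3.797×10¹¹ − 9.721×10⁹ = 3.700×10¹¹ K⁴.
1/ε₁ + 1/ε₂ − 1 = 4.000 + 1.562 − 1 = 4.562.
q = 5.67×10⁻⁸ × 3.700×10¹¹ / 4.562.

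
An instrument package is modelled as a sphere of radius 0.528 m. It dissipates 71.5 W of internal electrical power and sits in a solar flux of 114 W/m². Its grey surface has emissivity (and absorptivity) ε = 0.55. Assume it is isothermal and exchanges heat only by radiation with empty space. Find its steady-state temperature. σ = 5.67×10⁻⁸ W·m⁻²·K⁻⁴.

T ≈ 184 K

At steady state, absorbed solar power + internal power = radiated power.
Absorbed: α·S·A_cross = 0.55·114·0.8758 = 54.91 W (cross-section πr²).
Total input = 54.91 + 71.5 = 126.4 W.
Radiated: εσ·A_surf·T⁴ with A_surf = 4πr² = 3.503 m².
T⁴ = 126.4/(0.55·5.67×10⁻⁸·3.503) = 1.157×10⁹ K⁴.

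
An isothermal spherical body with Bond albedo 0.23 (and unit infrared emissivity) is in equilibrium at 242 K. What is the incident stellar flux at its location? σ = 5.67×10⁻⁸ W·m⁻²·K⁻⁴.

(1−a)S·πr² = σ·4πr²·T⁴ ⇒ S = 4σT⁴/(1−a).
S = 4·5.67×10⁻⁸·3.430×10⁹/0.770.

S ≈ 1010 W/m²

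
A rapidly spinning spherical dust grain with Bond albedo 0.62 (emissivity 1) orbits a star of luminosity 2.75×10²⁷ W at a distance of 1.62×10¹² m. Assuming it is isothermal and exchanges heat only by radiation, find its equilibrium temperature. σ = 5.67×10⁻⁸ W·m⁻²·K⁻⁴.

First find the stellar flux at distance d: S = L/(4πd²) = 2.75×10²⁷/(4π·(1.62×10¹²)²) = 83.39 W/m².
For an isothermal sphere, absorbed (1−a)S·πr² = emitted σ·4πr²·T⁴, so T⁴ = (1−a)S/(4σ).
T⁴ = 0.380·83.39/(4·5.67×10⁻⁸) = 1.397×10⁸ K⁴.

T ≈ 109 K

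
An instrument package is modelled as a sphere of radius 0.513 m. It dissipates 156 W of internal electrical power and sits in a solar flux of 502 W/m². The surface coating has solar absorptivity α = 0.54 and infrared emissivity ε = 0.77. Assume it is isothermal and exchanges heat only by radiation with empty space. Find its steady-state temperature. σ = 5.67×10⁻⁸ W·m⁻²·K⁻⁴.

T ≈ 227 K

At steady state, absorbed solar power + internal power = radiated power.
Absorbed: α·S·A_cross = 0.54·502·0.8268 = 224.1 W (cross-section πr²).
Total input = 224.1 + 156 = 380.1 W.
Radiated: εσ·A_surf·T⁴ with A_surf = 4πr² = 3.307 m².
T⁴ = 380.1/(0.77·5.67×10⁻⁸·3.307) = 2.633×10⁹ K⁴.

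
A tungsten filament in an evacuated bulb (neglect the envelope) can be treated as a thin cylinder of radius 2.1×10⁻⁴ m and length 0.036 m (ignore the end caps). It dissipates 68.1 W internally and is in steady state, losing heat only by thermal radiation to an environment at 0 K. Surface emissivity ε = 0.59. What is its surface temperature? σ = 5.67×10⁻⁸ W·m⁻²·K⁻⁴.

T ≈ 2560 K

Steady state: internal power = radiated power, P = εσA T⁴.
Radiating area A = 2πrL = 4.750×10⁻⁵ m².
T⁴ = P/(εσA) = 68.1/(0.59·5.67×10⁻⁸·4.750×10⁻⁵) = 4.286×10¹³ K⁴.
T = (4.286×10¹³)^(1/4).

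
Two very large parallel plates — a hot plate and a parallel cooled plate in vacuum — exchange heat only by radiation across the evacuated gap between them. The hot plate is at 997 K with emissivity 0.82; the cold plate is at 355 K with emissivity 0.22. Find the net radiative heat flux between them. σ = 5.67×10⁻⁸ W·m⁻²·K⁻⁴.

q ≈ 11600 W/m²

For two infinite grey parallel plates, q = σ(T₁⁴ − T₂⁴)/(1/ε₁ + 1/ε₂ − 1).
T₁⁴ − T₂⁴ = 9.881×10¹¹ − 1.588×10¹⁰ = 9.722×10¹¹ K⁴.
1/ε₁ + 1/ε₂ − 1 = 1.220 + 4.545 − 1 = 4.765.
q = 5.67×10⁻⁸ × 9.722×10¹¹ / 4.765.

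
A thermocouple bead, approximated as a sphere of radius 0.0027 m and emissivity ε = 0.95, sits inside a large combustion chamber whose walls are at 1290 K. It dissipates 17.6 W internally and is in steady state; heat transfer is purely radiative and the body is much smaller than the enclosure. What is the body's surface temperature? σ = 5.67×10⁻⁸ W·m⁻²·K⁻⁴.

For a small grey body in a large enclosure, net radiated power = εσA(T⁴ − T_w⁴).
Steady state: P = εσA(T⁴ − T_w⁴) with A = 4πr² = 9.161×10⁻⁵ m².
T⁴ = P/(εσA) + T_w⁴ = 17.6/(0.95·5.67×10⁻⁸·9.161×10⁻⁵) + (1290)⁴
    = 3.567×10¹² + 2.769×10¹² = 6.336×10¹² K⁴.

T ≈ 1590 K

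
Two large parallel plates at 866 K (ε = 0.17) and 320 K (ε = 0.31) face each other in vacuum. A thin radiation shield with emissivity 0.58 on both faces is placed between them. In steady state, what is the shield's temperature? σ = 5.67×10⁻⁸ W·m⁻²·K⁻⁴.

In steady state the net flux on the hot side equals that on the cold side.
σ(T₁⁴−T_s⁴)/D₁ = σ(T_s⁴−T₂⁴)/D₂, with D₁ = 1/ε₁+1/ε_s−1 = 6.606, D₂ = 1/ε_s+1/ε₂−1 = 3.950.
Solve for T_s⁴: T_s⁴ = (D₂·T₁⁴ + D₁·T₂⁴)/(D₁+D₂) = 2.170×10¹¹ K⁴.

T_s ≈ 683 K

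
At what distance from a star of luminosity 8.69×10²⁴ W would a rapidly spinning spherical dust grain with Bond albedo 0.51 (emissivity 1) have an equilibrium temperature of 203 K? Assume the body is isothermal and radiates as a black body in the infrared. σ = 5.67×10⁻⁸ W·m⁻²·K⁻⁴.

For an isothermal black-emitting sphere, (1−a)S·πr² = σ·4πr²·T⁴ ⇒ S = 4σT⁴/(1−a).
S = 4·5.67×10⁻⁸·(203)⁴/0.490 = 786.0 W/m².
Flux falls as S = L/(4πd²), so d = √(L/(4πS)) = √(8.69×10²⁴/(4π·786.0)).

d ≈ 2.97×10¹⁰ m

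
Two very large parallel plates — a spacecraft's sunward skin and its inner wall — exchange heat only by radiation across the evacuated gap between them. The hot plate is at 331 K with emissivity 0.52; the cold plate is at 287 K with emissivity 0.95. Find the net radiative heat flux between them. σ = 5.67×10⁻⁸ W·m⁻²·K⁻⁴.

q ≈ 150 W/m²

For two infinite grey parallel plates, q = σ(T₁⁴ − T₂⁴)/(1/ε₁ + 1/ε₂ − 1).
T₁⁴ − T₂⁴ = 1.200×10¹⁰ − 6.785×10⁹ = 5.219×10⁹ K⁴.
1/ε₁ + 1/ε₂ − 1 = 1.923 + 1.053 − 1 = 1.976.
q = 5.67×10⁻⁸ × 5.219×10⁹ / 1.976.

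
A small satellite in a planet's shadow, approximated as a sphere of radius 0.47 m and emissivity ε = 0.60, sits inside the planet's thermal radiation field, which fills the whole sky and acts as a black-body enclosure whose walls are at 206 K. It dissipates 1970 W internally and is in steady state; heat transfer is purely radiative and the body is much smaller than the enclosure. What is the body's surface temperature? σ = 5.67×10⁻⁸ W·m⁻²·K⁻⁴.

T ≈ 388 K

For a small grey body in a large enclosure, net radiated power = εσA(T⁴ − T_w⁴).
Steady state: P = εσA(T⁴ − T_w⁴) with A = 4πr² = 2.776 m².
T⁴ = P/(εσA) + T_w⁴ = 1970/(0.60·5.67×10⁻⁸·2.776) + (206)⁴
    = 2.086×10¹⁰ + 1.801×10⁹ = 2.266×10¹⁰ K⁴.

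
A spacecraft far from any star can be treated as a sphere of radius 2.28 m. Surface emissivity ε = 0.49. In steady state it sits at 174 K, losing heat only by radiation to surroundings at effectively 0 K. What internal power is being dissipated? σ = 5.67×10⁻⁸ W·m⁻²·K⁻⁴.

Steady state: P = εσA T⁴.
A = 4πr² = 65.33 m²; T⁴ = (174)⁴ = 9.166×10⁸ K⁴.
P = 0.49 × 5.67×10⁻⁸ × 65.33 × 9.166×10⁸.

P ≈ 1660 W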